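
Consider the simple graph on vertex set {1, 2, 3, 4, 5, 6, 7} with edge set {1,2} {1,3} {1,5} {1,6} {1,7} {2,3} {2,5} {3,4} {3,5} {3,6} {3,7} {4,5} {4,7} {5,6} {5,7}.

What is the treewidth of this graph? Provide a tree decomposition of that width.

Treewidth 3.
One optimal decomposition is:
Bags: B1 = {1, 3, 5, 7}  B2 = {3, 4, 5, 7}  B3 = {1, 3, 5, 6}  B4 = {1, 2, 3, 5}
Tree: B1–B2, B1–B3, B3–B4

The largest bag has 4 vertices, giving width 3; this decomposition certifies tw(G) ≤ 3. On the other hand G contains the 4-clique {1, 2, 3, 5}. A clique must lie in a single bag of any decomposition, so no decomposition can have width below 3. Hence tw(G) = 3 exactly.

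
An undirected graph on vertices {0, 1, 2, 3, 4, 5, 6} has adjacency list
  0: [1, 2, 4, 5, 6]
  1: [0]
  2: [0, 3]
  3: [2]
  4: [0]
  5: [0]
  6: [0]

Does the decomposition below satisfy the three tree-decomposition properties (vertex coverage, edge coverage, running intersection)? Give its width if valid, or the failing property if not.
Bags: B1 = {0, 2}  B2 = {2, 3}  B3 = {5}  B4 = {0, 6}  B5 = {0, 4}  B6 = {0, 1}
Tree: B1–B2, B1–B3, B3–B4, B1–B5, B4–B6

A tree decomposition must satisfy three properties: every vertex lies in some bag; for every edge, both endpoints lie together in some bag; and for every vertex, the bags containing it form a connected subtree. Here edge (0,5) lies in no bag, so the decomposition is invalid.

No — edge (0,5) lies in no bag.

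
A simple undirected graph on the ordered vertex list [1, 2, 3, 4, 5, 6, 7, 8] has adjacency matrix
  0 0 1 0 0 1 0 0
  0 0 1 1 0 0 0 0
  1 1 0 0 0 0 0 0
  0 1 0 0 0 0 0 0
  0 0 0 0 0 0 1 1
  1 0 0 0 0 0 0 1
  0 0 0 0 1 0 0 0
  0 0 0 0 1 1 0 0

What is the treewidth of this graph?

1

A width-1 tree decomposition is:
Bags: B1 = {5, 7}  B2 = {5, 8}  B3 = {6, 8}  B4 = {1, 6}  B5 = {1, 3}  B6 = {2, 3}  B7 = {2, 4}
Tree: B1–B2, B2–B3, B3–B4, B4–B5, B5–B6, B6–B7
The largest bag has 2 vertices, giving width 1; this decomposition certifies tw(G) ≤ 1. Since G has at least one edge (e.g. 7–5), it is not an edgeless graph, so tw(G) ≥ 1. Combining the bounds, tw(G) = 1.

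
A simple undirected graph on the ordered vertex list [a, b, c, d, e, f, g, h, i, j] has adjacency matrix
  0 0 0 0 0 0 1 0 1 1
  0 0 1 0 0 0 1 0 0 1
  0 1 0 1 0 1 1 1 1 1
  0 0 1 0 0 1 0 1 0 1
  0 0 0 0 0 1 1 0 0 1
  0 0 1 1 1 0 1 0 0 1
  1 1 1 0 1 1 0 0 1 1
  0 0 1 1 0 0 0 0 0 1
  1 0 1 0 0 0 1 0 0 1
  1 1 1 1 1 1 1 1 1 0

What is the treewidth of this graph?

A width-3 tree decomposition is:
Bags: B1 = {c, f, g, j}  B2 = {e, f, g, j}  B3 = {c, d, f, j}  B4 = {c, d, h, j}  B5 = {c, g, i, j}  B6 = {b, c, g, j}  B7 = {a, g, i, j}
Tree: B1–B2, B1–B3, B3–B4, B1–B5, B5–B6, B5–B7
Each bag holds 4 vertices, so the decomposition has width 3, which upper-bounds the treewidth. On the other hand G contains the 4-clique {c, d, h, j}. A clique must lie in a single bag of any decomposition, so no decomposition can have width below 3. The upper and lower bounds meet at 3, so that is the treewidth.

3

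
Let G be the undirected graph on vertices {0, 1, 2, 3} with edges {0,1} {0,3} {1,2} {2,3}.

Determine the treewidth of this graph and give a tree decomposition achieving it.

Treewidth 2.
One such decomposition:
Bags: B1 = {1, 2, 3}  B2 = {0, 1, 3}
Tree: B1–B2

Each bag holds 3 vertices, so the decomposition has width 2, which upper-bounds the treewidth. Since 3–2–1–0–3 is a cycle in G, G is not acyclic. Forests are exactly the graphs of treewidth ≤ 1, so tw(G) ≥ 2. Hence tw(G) = 2 exactly.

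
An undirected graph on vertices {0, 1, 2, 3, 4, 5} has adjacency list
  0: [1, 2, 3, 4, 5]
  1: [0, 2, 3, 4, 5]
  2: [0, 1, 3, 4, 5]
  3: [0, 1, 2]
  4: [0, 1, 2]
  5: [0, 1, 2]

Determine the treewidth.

A width-3 tree decomposition is:
Bags: B1 = {0, 1, 2, 4}  B2 = {0, 1, 2, 5}  B3 = {0, 1, 2, 3}
Tree: B1–B2, B2–B3
Every bag has size at most 4, so the width is 4 − 1 = 3 and tw(G) ≤ 3. For the lower bound, the 4 vertices {0, 1, 2, 3} are pairwise adjacent, and any tree decomposition puts a clique entirely inside one bag — forcing width ≥ 3. Therefore the treewidth is 3.

3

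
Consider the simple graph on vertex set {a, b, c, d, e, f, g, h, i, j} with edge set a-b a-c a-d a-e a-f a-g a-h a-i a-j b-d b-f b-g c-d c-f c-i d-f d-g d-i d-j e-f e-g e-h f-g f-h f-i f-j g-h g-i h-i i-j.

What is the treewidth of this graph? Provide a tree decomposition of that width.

Each bag holds 5 vertices, so the decomposition has width 4, which upper-bounds the treewidth. On the other hand G contains the 5-clique {a, b, d, f, g}. A clique must lie in a single bag of any decomposition, so no decomposition can have width below 4. The upper and lower bounds meet at 4, so that is the treewidth.

Treewidth 4.
One such decomposition:
Bags: B1 = {a, d, f, g, i}  B2 = {a, f, g, h, i}  B3 = {a, b, d, f, g}  B4 = {a, d, f, i, j}  B5 = {a, e, f, g, h}  B6 = {a, c, d, f, i}
Tree: B1–B2, B1–B3, B1–B4, B2–B5, B4–B6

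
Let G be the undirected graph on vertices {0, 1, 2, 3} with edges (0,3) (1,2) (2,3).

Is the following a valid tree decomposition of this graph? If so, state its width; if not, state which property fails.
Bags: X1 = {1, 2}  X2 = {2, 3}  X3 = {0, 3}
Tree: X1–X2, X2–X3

Yes; width 1.

Every vertex of G appears in some bag (union = {0, 1, 2, 3}); every edge is covered by a bag; and for each vertex v the set of bags containing v is connected in the bag tree. The decomposition is therefore valid. The largest bag has 2 vertices, so the width is 1.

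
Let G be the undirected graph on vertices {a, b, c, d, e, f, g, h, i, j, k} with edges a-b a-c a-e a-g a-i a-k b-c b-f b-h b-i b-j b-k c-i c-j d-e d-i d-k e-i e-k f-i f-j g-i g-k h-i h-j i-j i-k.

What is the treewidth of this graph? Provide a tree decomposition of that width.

Each bag holds 4 vertices, so the decomposition has width 3, which upper-bounds the treewidth. For the lower bound, the 4 vertices {d, e, i, k} are pairwise adjacent, and any tree decomposition puts a clique entirely inside one bag — forcing width ≥ 3. Combining the bounds, tw(G) = 3.

Treewidth 3.
One such decomposition:
Bags: B1 = {a, b, i, k}  B2 = {a, g, i, k}  B3 = {a, b, c, i}  B4 = {b, c, i, j}  B5 = {a, e, i, k}  B6 = {b, f, i, j}  B7 = {d, e, i, k}  B8 = {b, h, i, j}
Tree: B1–B2, B1–B3, B3–B4, B1–B5, B4–B6, B5–B7, B6–B8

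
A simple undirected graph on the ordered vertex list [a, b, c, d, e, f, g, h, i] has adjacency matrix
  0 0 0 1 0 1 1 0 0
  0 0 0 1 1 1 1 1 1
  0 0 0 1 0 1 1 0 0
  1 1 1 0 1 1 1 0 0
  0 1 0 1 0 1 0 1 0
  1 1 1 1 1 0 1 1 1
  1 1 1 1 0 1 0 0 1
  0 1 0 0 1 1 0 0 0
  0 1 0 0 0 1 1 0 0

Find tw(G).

3

A width-3 tree decomposition is:
Bags: B1 = {b, d, f, g}  B2 = {a, d, f, g}  B3 = {b, f, g, i}  B4 = {b, d, e, f}  B5 = {b, e, f, h}  B6 = {c, d, f, g}
Tree: B1–B2, B1–B3, B1–B4, B4–B5, B2–B6
Every bag has size at most 4, so the width is 4 − 1 = 3 and tw(G) ≤ 3. For the lower bound, the 4 vertices {c, d, f, g} are pairwise adjacent, and any tree decomposition puts a clique entirely inside one bag — forcing width ≥ 3. Combining the bounds, tw(G) = 3.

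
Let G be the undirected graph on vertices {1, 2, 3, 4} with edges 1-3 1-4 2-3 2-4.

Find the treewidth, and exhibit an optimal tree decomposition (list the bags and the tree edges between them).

Treewidth 2.
One optimal decomposition is:
Bags: B1 = {1, 2, 3}  B2 = {1, 2, 4}
Tree: B1–B2

The largest bag has 3 vertices, giving width 2; this decomposition certifies tw(G) ≤ 2. The edges 1–3–2–4–1 form a cycle, so G is not a tree and its treewidth is at least 2. Therefore the treewidth is 2.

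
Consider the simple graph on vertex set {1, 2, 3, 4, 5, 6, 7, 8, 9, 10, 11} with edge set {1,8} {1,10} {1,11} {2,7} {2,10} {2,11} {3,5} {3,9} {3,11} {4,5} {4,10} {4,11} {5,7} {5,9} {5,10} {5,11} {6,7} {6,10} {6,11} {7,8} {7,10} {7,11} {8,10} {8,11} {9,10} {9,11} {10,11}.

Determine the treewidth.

A width-3 tree decomposition is:
Bags: B1 = {7, 8, 10, 11}  B2 = {1, 8, 10, 11}  B3 = {5, 7, 10, 11}  B4 = {5, 9, 10, 11}  B5 = {3, 5, 9, 11}  B6 = {4, 5, 10, 11}  B7 = {6, 7, 10, 11}  B8 = {2, 7, 10, 11}
Tree: B1–B2, B1–B3, B3–B4, B4–B5, B4–B6, B3–B7, B3–B8
Every bag has size at most 4, so the width is 4 − 1 = 3 and tw(G) ≤ 3. On the other hand G contains the 4-clique {1, 8, 10, 11}. A clique must lie in a single bag of any decomposition, so no decomposition can have width below 3. Therefore the treewidth is 3.

3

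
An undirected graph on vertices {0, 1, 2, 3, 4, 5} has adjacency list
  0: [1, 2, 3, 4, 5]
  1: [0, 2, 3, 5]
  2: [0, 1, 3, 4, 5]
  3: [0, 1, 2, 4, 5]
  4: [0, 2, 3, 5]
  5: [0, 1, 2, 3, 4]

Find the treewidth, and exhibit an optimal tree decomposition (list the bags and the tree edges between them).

Treewidth 4.
Bags: B1 = {0, 2, 3, 4, 5}  B2 = {0, 1, 2, 3, 5}
Tree: B1–B2

Each bag holds 5 vertices, so the decomposition has width 4, which upper-bounds the treewidth. For the lower bound, the 5 vertices {0, 1, 2, 3, 5} are pairwise adjacent, and any tree decomposition puts a clique entirely inside one bag — forcing width ≥ 4. Therefore the treewidth is 4.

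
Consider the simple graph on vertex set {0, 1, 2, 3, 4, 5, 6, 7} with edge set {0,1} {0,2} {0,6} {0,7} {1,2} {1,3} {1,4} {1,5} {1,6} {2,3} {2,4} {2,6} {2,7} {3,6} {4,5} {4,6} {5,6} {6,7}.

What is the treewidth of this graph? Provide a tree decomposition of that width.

Treewidth 3.
Bags: B1 = {1, 4, 5, 6}  B2 = {1, 2, 4, 6}  B3 = {1, 2, 3, 6}  B4 = {0, 1, 2, 6}  B5 = {0, 2, 6, 7}
Tree: B1–B2, B2–B3, B3–B4, B4–B5

Every bag has size at most 4, so the width is 4 − 1 = 3 and tw(G) ≤ 3. For the lower bound, the 4 vertices {0, 1, 2, 6} are pairwise adjacent, and any tree decomposition puts a clique entirely inside one bag — forcing width ≥ 3. The upper and lower bounds meet at 3, so that is the treewidth.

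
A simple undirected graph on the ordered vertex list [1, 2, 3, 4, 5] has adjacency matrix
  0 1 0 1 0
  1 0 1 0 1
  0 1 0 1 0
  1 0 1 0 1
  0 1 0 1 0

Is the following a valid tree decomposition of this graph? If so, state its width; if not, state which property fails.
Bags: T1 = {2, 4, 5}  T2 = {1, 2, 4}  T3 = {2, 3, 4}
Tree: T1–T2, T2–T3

Checking the three conditions: (i) the bags cover all of {1, 2, 3, 4, 5}; (ii) for each edge, some bag contains both endpoints; (iii) the bags containing any fixed vertex form a subtree. All hold, so the decomposition is valid with width 3 − 1 = 2.

Yes; width 2.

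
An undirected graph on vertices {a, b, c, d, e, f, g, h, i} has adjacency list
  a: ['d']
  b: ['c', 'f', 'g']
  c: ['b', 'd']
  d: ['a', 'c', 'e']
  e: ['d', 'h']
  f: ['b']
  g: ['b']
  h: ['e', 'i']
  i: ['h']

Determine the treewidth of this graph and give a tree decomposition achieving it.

Treewidth 1.
One optimal decomposition is:
Bags: B1 = {d, e}  B2 = {c, d}  B3 = {e, h}  B4 = {b, c}  B5 = {b, f}  B6 = {h, i}  B7 = {b, g}  B8 = {a, d}
Tree: B1–B2, B1–B3, B2–B4, B4–B5, B3–B6, B4–B7, B2–B8

Every bag has size at most 2, so the width is 2 − 1 = 1 and tw(G) ≤ 1. Since G has at least one edge (e.g. e–d), it is not an edgeless graph, so tw(G) ≥ 1. The upper and lower bounds meet at 1, so that is the treewidth.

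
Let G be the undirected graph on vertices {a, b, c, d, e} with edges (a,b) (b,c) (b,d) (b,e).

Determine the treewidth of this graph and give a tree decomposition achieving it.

Every bag has size at most 2, so the width is 2 − 1 = 1 and tw(G) ≤ 1. G has an edge, so its treewidth is at least 1. The upper and lower bounds meet at 1, so that is the treewidth.

Treewidth 1.
Bags: B1 = {b, c}  B2 = {b, d}  B3 = {a, b}  B4 = {b, e}
Tree: B1–B2, B2–B3, B3–B4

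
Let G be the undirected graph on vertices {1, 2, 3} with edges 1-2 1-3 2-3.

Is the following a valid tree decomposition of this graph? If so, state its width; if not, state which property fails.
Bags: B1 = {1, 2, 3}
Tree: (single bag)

Yes; width 2.

Checking the three conditions: (i) the bags cover all of {1, 2, 3}; (ii) for each edge, some bag contains both endpoints; (iii) the bags containing any fixed vertex form a subtree. All hold, so the decomposition is valid with width 3 − 1 = 2.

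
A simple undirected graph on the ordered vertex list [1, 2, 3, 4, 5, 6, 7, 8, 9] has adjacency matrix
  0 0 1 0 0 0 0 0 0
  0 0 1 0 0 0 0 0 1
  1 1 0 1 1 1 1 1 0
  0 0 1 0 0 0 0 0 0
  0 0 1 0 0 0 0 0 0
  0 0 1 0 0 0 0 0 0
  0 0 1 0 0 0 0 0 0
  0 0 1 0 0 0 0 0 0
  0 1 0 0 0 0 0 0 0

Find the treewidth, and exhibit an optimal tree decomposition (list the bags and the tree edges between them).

Treewidth 1.
Bags: B1 = {2, 3}  B2 = {3, 5}  B3 = {1, 3}  B4 = {2, 9}  B5 = {3, 7}  B6 = {3, 6}  B7 = {3, 8}  B8 = {3, 4}
Tree: B1–B2, B2–B3, B1–B4, B3–B5, B5–B6, B2–B7, B2–B8

The largest bag has 2 vertices, giving width 1; this decomposition certifies tw(G) ≤ 1. G has an edge, so its treewidth is at least 1. Combining the bounds, tw(G) = 1.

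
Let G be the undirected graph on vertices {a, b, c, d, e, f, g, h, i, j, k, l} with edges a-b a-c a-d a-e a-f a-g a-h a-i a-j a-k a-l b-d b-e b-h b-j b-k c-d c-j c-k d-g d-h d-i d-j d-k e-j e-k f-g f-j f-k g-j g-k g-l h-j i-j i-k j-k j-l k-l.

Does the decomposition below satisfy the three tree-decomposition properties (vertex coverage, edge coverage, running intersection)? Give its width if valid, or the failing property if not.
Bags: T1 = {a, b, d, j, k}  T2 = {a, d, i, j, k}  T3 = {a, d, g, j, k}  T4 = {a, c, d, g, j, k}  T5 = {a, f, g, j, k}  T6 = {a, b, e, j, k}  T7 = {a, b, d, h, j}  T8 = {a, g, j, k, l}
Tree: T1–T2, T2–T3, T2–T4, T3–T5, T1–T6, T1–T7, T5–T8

No — bags containing vertex g are not connected in the tree.

A tree decomposition must satisfy three properties: every vertex lies in some bag; for every edge, both endpoints lie together in some bag; and for every vertex, the bags containing it form a connected subtree. Here bags containing vertex g are not connected in the tree, so the decomposition is invalid.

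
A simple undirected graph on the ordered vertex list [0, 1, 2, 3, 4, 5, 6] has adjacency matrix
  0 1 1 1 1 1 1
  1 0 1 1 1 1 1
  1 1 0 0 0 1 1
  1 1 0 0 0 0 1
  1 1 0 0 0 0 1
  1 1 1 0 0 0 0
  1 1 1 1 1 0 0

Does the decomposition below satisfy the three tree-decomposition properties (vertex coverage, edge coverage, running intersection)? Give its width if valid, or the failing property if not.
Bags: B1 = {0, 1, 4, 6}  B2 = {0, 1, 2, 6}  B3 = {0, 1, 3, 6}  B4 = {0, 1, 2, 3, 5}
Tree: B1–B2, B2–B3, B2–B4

A tree decomposition must satisfy three properties: every vertex lies in some bag; for every edge, both endpoints lie together in some bag; and for every vertex, the bags containing it form a connected subtree. Here bags containing vertex 3 are not connected in the tree, so the decomposition is invalid.

No — bags containing vertex 3 are not connected in the tree.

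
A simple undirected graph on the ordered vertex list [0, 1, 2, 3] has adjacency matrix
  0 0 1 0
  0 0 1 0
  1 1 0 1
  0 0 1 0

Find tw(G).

A width-1 tree decomposition is:
Bags: B1 = {2, 3}  B2 = {1, 2}  B3 = {0, 2}
Tree: B1–B2, B2–B3
The largest bag has 2 vertices, giving width 1; this decomposition certifies tw(G) ≤ 1. Any graph with an edge has treewidth ≥ 1, and G has the edge 3–2. Therefore the treewidth is 1.

1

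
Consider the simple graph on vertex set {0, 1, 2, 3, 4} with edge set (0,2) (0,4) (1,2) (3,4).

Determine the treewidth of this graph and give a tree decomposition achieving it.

Each bag holds 2 vertices, so the decomposition has width 1, which upper-bounds the treewidth. G has an edge, so its treewidth is at least 1. Hence tw(G) = 1 exactly.

Treewidth 1.
Bags: B1 = {0, 2}  B2 = {0, 4}  B3 = {1, 2}  B4 = {3, 4}
Tree: B1–B2, B1–B3, B2–B4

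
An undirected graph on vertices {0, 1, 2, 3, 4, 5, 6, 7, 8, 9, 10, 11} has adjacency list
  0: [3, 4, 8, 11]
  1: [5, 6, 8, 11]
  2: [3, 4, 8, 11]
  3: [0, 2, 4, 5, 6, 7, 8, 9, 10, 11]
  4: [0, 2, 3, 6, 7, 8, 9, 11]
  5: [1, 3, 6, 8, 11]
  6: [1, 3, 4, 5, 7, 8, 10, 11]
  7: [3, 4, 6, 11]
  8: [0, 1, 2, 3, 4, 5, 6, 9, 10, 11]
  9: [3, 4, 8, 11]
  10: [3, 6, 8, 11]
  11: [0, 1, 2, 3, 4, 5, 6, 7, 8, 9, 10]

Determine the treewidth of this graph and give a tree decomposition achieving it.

Treewidth 4.
One optimal decomposition is:
Bags: B1 = {3, 4, 6, 8, 11}  B2 = {3, 4, 6, 7, 11}  B3 = {3, 6, 8, 10, 11}  B4 = {3, 5, 6, 8, 11}  B5 = {3, 4, 8, 9, 11}  B6 = {2, 3, 4, 8, 11}  B7 = {0, 3, 4, 8, 11}  B8 = {1, 5, 6, 8, 11}
Tree: B1–B2, B1–B3, B3–B4, B1–B5, B5–B6, B5–B7, B4–B8

Every bag has size at most 5, so the width is 5 − 1 = 4 and tw(G) ≤ 4. For the lower bound, the 5 vertices {1, 5, 6, 8, 11} are pairwise adjacent, and any tree decomposition puts a clique entirely inside one bag — forcing width ≥ 4. Therefore the treewidth is 4.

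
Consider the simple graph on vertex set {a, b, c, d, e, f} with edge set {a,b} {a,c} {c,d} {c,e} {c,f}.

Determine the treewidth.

1

A width-1 tree decomposition is:
Bags: B1 = {c, d}  B2 = {c, e}  B3 = {a, c}  B4 = {a, b}  B5 = {c, f}
Tree: B1–B2, B2–B3, B3–B4, B3–B5
The largest bag has 2 vertices, giving width 1; this decomposition certifies tw(G) ≤ 1. Any graph with an edge has treewidth ≥ 1, and G has the edge d–c. Hence tw(G) = 1 exactly.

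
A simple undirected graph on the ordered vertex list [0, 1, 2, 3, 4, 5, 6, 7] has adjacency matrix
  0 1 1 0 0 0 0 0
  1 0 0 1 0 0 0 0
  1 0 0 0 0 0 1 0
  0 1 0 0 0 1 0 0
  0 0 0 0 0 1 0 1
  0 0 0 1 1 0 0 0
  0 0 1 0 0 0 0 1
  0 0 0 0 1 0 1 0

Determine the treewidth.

2

A width-2 tree decomposition is:
Bags: B1 = {0, 1, 2}  B2 = {1, 2, 6}  B3 = {1, 6, 7}  B4 = {1, 4, 7}  B5 = {1, 4, 5}  B6 = {1, 3, 5}
Tree: B1–B2, B2–B3, B3–B4, B4–B5, B5–B6
Every bag has size at most 3, so the width is 3 − 1 = 2 and tw(G) ≤ 2. The edges 1–0–2–6–7–4–5–3–1 form a cycle, so G is not a tree and its treewidth is at least 2. Combining the bounds, tw(G) = 2.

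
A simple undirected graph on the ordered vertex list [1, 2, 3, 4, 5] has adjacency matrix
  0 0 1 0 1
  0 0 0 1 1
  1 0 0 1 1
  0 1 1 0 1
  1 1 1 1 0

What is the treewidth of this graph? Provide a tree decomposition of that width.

The largest bag has 3 vertices, giving width 2; this decomposition certifies tw(G) ≤ 2. On the other hand G contains the 3-clique {2, 4, 5}. A clique must lie in a single bag of any decomposition, so no decomposition can have width below 2. Hence tw(G) = 2 exactly.

Treewidth 2.
One optimal decomposition is:
Bags: B1 = {3, 4, 5}  B2 = {1, 3, 5}  B3 = {2, 4, 5}
Tree: B1–B2, B1–B3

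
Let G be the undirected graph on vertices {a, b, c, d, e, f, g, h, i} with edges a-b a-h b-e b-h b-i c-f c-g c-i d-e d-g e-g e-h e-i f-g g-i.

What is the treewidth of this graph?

A width-2 tree decomposition is:
Bags: B1 = {e, g, i}  B2 = {b, e, i}  B3 = {c, g, i}  B4 = {b, e, h}  B5 = {d, e, g}  B6 = {a, b, h}  B7 = {c, f, g}
Tree: B1–B2, B1–B3, B2–B4, B1–B5, B4–B6, B3–B7
The largest bag has 3 vertices, giving width 2; this decomposition certifies tw(G) ≤ 2. Conversely, {d, e, g} is a clique of size 3, and the vertices of any clique must share a bag in every tree decomposition; so some bag has ≥ 3 vertices and tw(G) ≥ 2. Hence tw(G) = 2 exactly.

2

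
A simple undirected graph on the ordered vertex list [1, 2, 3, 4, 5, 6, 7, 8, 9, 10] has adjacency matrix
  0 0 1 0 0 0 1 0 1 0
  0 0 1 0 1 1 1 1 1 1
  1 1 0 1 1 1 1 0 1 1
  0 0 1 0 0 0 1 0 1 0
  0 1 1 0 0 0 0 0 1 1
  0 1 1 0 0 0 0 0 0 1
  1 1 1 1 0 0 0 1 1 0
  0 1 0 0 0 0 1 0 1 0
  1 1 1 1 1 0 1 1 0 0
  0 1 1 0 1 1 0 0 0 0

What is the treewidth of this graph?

3

A width-3 tree decomposition is:
Bags: B1 = {2, 3, 7, 9}  B2 = {3, 4, 7, 9}  B3 = {2, 3, 5, 9}  B4 = {2, 3, 5, 10}  B5 = {2, 3, 6, 10}  B6 = {2, 7, 8, 9}  B7 = {1, 3, 7, 9}
Tree: B1–B2, B1–B3, B3–B4, B4–B5, B1–B6, B2–B7
Each bag holds 4 vertices, so the decomposition has width 3, which upper-bounds the treewidth. On the other hand G contains the 4-clique {2, 7, 8, 9}. A clique must lie in a single bag of any decomposition, so no decomposition can have width below 3. Combining the bounds, tw(G) = 3.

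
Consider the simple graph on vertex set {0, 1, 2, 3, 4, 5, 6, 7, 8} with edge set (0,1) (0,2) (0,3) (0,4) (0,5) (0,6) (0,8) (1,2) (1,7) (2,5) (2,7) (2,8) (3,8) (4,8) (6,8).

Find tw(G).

2

A width-2 tree decomposition is:
Bags: B1 = {0, 2, 5}  B2 = {0, 2, 8}  B3 = {0, 6, 8}  B4 = {0, 1, 2}  B5 = {0, 3, 8}  B6 = {0, 4, 8}  B7 = {1, 2, 7}
Tree: B1–B2, B2–B3, B2–B4, B2–B5, B5–B6, B4–B7
Each bag holds 3 vertices, so the decomposition has width 2, which upper-bounds the treewidth. Conversely, {0, 2, 8} is a clique of size 3, and the vertices of any clique must share a bag in every tree decomposition; so some bag has ≥ 3 vertices and tw(G) ≥ 2. Hence tw(G) = 2 exactly.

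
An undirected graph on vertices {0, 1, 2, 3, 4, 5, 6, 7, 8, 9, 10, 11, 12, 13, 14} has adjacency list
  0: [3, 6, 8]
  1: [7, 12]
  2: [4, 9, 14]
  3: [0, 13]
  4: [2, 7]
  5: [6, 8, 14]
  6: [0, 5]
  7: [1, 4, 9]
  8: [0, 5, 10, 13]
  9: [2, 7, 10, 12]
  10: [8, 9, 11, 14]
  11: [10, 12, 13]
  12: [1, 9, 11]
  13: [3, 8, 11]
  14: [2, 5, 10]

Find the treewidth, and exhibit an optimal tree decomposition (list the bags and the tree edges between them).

Treewidth 3.
Bags: B1 = {0, 3, 6, 13}  B2 = {0, 6, 8, 13}  B3 = {5, 6, 8, 13}  B4 = {5, 8, 11, 13}  B5 = {5, 8, 10, 11}  B6 = {5, 10, 11, 14}  B7 = {10, 11, 12, 14}  B8 = {9, 10, 12, 14}  B9 = {2, 9, 12, 14}  B10 = {1, 2, 9, 12}  B11 = {1, 2, 7, 9}  B12 = {1, 2, 4, 7}
Tree: B1–B2, B2–B3, B3–B4, B4–B5, B5–B6, B6–B7, B7–B8, B8–B9, B9–B10, B10–B11, B11–B12

Each bag holds 4 vertices, so the decomposition has width 3, which upper-bounds the treewidth. For the lower bound: the 4 vertex sets {0,3,6}, {13}, {8}, {5,10,11,14} are disjoint, each induces a connected subgraph, and every pair is joined by at least one edge of G. Contracting each set to a single vertex therefore yields K_{4} as a minor, and since treewidth is minor-monotone, tw(G) ≥ tw(K_{4}) = 3. Hence tw(G) = 3 exactly.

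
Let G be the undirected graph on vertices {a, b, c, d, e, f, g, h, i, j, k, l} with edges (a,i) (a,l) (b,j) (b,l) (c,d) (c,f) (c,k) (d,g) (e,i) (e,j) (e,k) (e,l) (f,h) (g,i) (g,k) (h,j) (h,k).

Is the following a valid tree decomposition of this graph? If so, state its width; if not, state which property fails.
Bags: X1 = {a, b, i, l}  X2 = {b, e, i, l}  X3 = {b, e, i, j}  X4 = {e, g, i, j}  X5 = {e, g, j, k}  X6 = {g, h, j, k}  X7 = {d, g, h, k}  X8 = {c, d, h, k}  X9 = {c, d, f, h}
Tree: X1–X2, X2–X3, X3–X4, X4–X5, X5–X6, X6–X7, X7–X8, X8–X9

Yes; width 3.

Every vertex of G appears in some bag (union = {a, b, c, d, e, f, g, h, i, j, k, l}); every edge is covered by a bag; and for each vertex v the set of bags containing v is connected in the bag tree. The decomposition is therefore valid. The largest bag has 4 vertices, so the width is 3.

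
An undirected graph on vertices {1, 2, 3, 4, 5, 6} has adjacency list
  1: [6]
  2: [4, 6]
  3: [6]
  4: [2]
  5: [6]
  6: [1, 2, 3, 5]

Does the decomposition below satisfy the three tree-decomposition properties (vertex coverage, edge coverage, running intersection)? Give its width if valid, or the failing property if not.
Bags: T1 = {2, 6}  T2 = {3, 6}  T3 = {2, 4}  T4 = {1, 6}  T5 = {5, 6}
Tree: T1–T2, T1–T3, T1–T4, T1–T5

Checking the three conditions: (i) the bags cover all of {1, 2, 3, 4, 5, 6}; (ii) for each edge, some bag contains both endpoints; (iii) the bags containing any fixed vertex form a subtree. All hold, so the decomposition is valid with width 2 − 1 = 1.

Yes; width 1.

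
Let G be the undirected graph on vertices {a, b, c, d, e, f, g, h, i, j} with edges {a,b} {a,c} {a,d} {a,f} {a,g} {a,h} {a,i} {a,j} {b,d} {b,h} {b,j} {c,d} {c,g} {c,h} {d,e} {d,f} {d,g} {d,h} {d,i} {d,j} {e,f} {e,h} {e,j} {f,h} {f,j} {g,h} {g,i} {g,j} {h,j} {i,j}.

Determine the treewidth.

A width-4 tree decomposition is:
Bags: B1 = {a, d, g, h, j}  B2 = {a, d, f, h, j}  B3 = {a, b, d, h, j}  B4 = {a, d, g, i, j}  B5 = {d, e, f, h, j}  B6 = {a, c, d, g, h}
Tree: B1–B2, B1–B3, B1–B4, B2–B5, B1–B6
Every bag has size at most 5, so the width is 5 − 1 = 4 and tw(G) ≤ 4. For the lower bound, the 5 vertices {d, e, f, h, j} are pairwise adjacent, and any tree decomposition puts a clique entirely inside one bag — forcing width ≥ 4. The upper and lower bounds meet at 4, so that is the treewidth.

4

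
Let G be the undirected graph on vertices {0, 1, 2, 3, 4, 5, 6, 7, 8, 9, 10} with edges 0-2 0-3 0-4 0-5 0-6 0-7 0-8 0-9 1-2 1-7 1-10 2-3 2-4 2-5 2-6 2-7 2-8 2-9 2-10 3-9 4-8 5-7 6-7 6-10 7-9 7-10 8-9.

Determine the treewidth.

3

A width-3 tree decomposition is:
Bags: B1 = {0, 2, 8, 9}  B2 = {0, 2, 7, 9}  B3 = {0, 2, 3, 9}  B4 = {0, 2, 6, 7}  B5 = {0, 2, 4, 8}  B6 = {2, 6, 7, 10}  B7 = {1, 2, 7, 10}  B8 = {0, 2, 5, 7}
Tree: B1–B2, B2–B3, B2–B4, B1–B5, B4–B6, B6–B7, B4–B8
The largest bag has 4 vertices, giving width 3; this decomposition certifies tw(G) ≤ 3. Conversely, {0, 2, 8, 9} is a clique of size 4, and the vertices of any clique must share a bag in every tree decomposition; so some bag has ≥ 4 vertices and tw(G) ≥ 3. Therefore the treewidth is 3.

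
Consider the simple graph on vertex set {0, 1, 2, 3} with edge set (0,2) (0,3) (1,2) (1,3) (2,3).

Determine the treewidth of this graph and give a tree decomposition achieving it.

Every bag has size at most 3, so the width is 3 − 1 = 2 and tw(G) ≤ 2. Conversely, {0, 2, 3} is a clique of size 3, and the vertices of any clique must share a bag in every tree decomposition; so some bag has ≥ 3 vertices and tw(G) ≥ 2. Hence tw(G) = 2 exactly.

Treewidth 2.
One such decomposition:
Bags: B1 = {0, 2, 3}  B2 = {1, 2, 3}
Tree: B1–B2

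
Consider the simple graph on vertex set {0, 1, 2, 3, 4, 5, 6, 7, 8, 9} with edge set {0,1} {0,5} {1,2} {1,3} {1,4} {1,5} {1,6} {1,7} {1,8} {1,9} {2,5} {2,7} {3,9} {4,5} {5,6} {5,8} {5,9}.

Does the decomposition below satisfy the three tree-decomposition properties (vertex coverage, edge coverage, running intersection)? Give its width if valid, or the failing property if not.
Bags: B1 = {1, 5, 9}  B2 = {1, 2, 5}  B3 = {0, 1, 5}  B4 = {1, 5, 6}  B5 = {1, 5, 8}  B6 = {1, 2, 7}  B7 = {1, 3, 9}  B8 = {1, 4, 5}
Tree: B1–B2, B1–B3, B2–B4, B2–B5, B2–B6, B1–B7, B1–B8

Yes; width 2.

Checking the three conditions: (i) the bags cover all of {0, 1, 2, 3, 4, 5, 6, 7, 8, 9}; (ii) for each edge, some bag contains both endpoints; (iii) the bags containing any fixed vertex form a subtree. All hold, so the decomposition is valid with width 3 − 1 = 2.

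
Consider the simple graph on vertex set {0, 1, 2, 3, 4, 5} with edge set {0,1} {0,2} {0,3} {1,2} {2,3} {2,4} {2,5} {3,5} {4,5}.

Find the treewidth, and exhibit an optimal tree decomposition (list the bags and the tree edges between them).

Treewidth 2.
One such decomposition:
Bags: B1 = {2, 4, 5}  B2 = {2, 3, 5}  B3 = {0, 2, 3}  B4 = {0, 1, 2}
Tree: B1–B2, B2–B3, B3–B4

Each bag holds 3 vertices, so the decomposition has width 2, which upper-bounds the treewidth. On the other hand G contains the 3-clique {0, 1, 2}. A clique must lie in a single bag of any decomposition, so no decomposition can have width below 2. The upper and lower bounds meet at 2, so that is the treewidth.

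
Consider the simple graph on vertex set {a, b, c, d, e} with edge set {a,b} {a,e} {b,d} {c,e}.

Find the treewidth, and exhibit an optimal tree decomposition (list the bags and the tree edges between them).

The largest bag has 2 vertices, giving width 1; this decomposition certifies tw(G) ≤ 1. Since G has at least one edge (e.g. c–e), it is not an edgeless graph, so tw(G) ≥ 1. Combining the bounds, tw(G) = 1.

Treewidth 1.
One optimal decomposition is:
Bags: B1 = {c, e}  B2 = {a, e}  B3 = {a, b}  B4 = {b, d}
Tree: B1–B2, B2–B3, B3–B4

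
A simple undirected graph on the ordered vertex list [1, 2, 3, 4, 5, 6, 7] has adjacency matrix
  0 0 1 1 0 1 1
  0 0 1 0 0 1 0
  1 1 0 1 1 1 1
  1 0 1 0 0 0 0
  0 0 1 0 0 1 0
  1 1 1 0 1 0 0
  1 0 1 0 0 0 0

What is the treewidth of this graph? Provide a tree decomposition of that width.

Treewidth 2.
One optimal decomposition is:
Bags: B1 = {1, 3, 4}  B2 = {1, 3, 7}  B3 = {1, 3, 6}  B4 = {2, 3, 6}  B5 = {3, 5, 6}
Tree: B1–B2, B1–B3, B3–B4, B3–B5

Each bag holds 3 vertices, so the decomposition has width 2, which upper-bounds the treewidth. For the lower bound, the 3 vertices {1, 3, 4} are pairwise adjacent, and any tree decomposition puts a clique entirely inside one bag — forcing width ≥ 2. Therefore the treewidth is 2.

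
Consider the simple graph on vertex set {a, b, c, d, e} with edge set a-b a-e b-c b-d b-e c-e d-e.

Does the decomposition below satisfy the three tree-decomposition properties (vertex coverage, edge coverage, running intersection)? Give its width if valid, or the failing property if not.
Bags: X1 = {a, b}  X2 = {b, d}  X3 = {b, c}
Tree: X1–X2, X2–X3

A tree decomposition must satisfy three properties: every vertex lies in some bag; for every edge, both endpoints lie together in some bag; and for every vertex, the bags containing it form a connected subtree. Here vertex e appears in no bag, so the decomposition is invalid.

No — vertex e appears in no bag.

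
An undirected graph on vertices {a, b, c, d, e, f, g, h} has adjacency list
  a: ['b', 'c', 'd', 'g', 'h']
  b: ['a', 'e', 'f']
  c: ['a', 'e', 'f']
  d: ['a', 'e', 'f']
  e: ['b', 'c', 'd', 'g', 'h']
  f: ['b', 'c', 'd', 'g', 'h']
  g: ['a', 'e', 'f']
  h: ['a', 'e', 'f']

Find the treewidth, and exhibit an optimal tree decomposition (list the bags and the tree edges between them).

Every bag has size at most 4, so the width is 4 − 1 = 3 and tw(G) ≤ 3. For the lower bound: the 4 vertex sets {d,e}, {c,f}, {a}, {h} are disjoint, each induces a connected subgraph, and every pair is joined by at least one edge of G. Contracting each set to a single vertex therefore yields K_{4} as a minor, and since treewidth is minor-monotone, tw(G) ≥ tw(K_{4}) = 3. The upper and lower bounds meet at 3, so that is the treewidth.

Treewidth 3.
One optimal decomposition is:
Bags: B1 = {a, d, e, f}  B2 = {a, c, e, f}  B3 = {a, e, f, h}  B4 = {a, e, f, g}  B5 = {a, b, e, f}
Tree: B1–B2, B2–B3, B3–B4, B4–B5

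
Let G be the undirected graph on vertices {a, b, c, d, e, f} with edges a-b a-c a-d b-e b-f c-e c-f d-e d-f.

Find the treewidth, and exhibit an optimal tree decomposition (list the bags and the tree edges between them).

Treewidth 3.
Bags: B1 = {b, c, d, e}  B2 = {b, c, d, f}  B3 = {a, b, c, d}
Tree: B1–B2, B2–B3

Every bag has size at most 4, so the width is 4 − 1 = 3 and tw(G) ≤ 3. For the lower bound: the 4 vertex sets {d,e}, {c,f}, {b}, {a} are disjoint, each induces a connected subgraph, and every pair is joined by at least one edge of G. Contracting each set to a single vertex therefore yields K_{4} as a minor, and since treewidth is minor-monotone, tw(G) ≥ tw(K_{4}) = 3. Hence tw(G) = 3 exactly.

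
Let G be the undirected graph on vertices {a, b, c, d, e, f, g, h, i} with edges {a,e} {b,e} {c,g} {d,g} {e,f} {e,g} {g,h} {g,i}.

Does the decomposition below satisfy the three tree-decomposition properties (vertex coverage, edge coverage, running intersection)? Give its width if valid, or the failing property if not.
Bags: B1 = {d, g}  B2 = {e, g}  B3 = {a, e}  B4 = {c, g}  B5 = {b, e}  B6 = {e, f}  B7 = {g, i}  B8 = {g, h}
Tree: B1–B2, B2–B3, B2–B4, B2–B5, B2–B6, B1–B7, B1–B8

Vertex coverage: the bags together contain {a, b, c, d, e, f, g, h, i}, the full vertex set. Edge coverage: each edge of G has both endpoints in at least one bag. Running intersection: for every vertex, the bags containing it form a connected subtree. All three properties hold, so this is a valid tree decomposition of width max|bag| − 1 = 1, and hence tw(G) ≤ 1.

Yes; width 1.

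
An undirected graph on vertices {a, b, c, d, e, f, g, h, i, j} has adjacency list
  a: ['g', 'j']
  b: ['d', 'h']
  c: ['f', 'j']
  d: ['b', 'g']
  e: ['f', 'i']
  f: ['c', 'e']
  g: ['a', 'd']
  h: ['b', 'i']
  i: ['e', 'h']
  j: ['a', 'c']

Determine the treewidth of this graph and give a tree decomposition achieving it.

Treewidth 2.
Bags: B1 = {b, h, i}  B2 = {b, e, i}  B3 = {b, e, f}  B4 = {b, c, f}  B5 = {b, c, j}  B6 = {a, b, j}  B7 = {a, b, g}  B8 = {b, d, g}
Tree: B1–B2, B2–B3, B3–B4, B4–B5, B5–B6, B6–B7, B7–B8

Every bag has size at most 3, so the width is 3 − 1 = 2 and tw(G) ≤ 2. For the lower bound, G contains the cycle b–h–i–e–f–c–j–a–g–d–b, so G is not a forest; only forests have treewidth ≤ 1, hence tw(G) ≥ 2. Hence tw(G) = 2 exactly.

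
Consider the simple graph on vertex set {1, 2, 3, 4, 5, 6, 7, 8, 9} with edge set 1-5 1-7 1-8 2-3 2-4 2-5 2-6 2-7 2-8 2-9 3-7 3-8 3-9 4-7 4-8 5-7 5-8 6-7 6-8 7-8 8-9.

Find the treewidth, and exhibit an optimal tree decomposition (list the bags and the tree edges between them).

The largest bag has 4 vertices, giving width 3; this decomposition certifies tw(G) ≤ 3. On the other hand G contains the 4-clique {1, 5, 7, 8}. A clique must lie in a single bag of any decomposition, so no decomposition can have width below 3. Hence tw(G) = 3 exactly.

Treewidth 3.
Bags: B1 = {2, 6, 7, 8}  B2 = {2, 4, 7, 8}  B3 = {2, 3, 7, 8}  B4 = {2, 3, 8, 9}  B5 = {2, 5, 7, 8}  B6 = {1, 5, 7, 8}
Tree: B1–B2, B1–B3, B3–B4, B3–B5, B5–B6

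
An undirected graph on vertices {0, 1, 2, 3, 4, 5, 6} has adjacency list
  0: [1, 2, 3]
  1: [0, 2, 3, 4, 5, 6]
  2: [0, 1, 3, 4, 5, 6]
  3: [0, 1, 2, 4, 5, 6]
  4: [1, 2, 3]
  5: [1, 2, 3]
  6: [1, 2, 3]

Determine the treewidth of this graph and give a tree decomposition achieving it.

Treewidth 3.
Bags: B1 = {1, 2, 3, 5}  B2 = {1, 2, 3, 6}  B3 = {0, 1, 2, 3}  B4 = {1, 2, 3, 4}
Tree: B1–B2, B2–B3, B1–B4

Every bag has size at most 4, so the width is 4 − 1 = 3 and tw(G) ≤ 3. On the other hand G contains the 4-clique {0, 1, 2, 3}. A clique must lie in a single bag of any decomposition, so no decomposition can have width below 3. The upper and lower bounds meet at 3, so that is the treewidth.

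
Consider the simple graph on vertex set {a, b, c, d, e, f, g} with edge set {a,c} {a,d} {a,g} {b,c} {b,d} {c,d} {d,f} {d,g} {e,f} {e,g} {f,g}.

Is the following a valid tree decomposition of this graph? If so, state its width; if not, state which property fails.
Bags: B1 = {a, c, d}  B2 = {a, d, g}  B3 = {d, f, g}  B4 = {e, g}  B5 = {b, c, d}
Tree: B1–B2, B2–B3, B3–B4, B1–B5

No — edge (f,e) lies in no bag.

A tree decomposition must satisfy three properties: every vertex lies in some bag; for every edge, both endpoints lie together in some bag; and for every vertex, the bags containing it form a connected subtree. Here edge (f,e) lies in no bag, so the decomposition is invalid.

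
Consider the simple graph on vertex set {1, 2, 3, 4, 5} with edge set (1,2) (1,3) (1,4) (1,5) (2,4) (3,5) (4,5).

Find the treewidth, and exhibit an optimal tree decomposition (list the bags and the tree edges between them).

The largest bag has 3 vertices, giving width 2; this decomposition certifies tw(G) ≤ 2. On the other hand G contains the 3-clique {1, 3, 5}. A clique must lie in a single bag of any decomposition, so no decomposition can have width below 2. The upper and lower bounds meet at 2, so that is the treewidth.

Treewidth 2.
One optimal decomposition is:
Bags: B1 = {1, 2, 4}  B2 = {1, 4, 5}  B3 = {1, 3, 5}
Tree: B1–B2, B2–B3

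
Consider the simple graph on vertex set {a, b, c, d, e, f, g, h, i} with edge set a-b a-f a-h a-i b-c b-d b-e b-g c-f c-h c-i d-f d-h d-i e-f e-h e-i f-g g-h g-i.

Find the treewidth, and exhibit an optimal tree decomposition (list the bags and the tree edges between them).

Each bag holds 5 vertices, so the decomposition has width 4, which upper-bounds the treewidth. For the lower bound: the 5 vertex sets {e,h}, {f,g}, {a,b}, {i}, {d} are disjoint, each induces a connected subgraph, and every pair is joined by at least one edge of G. Contracting each set to a single vertex therefore yields K_{5} as a minor, and since treewidth is minor-monotone, tw(G) ≥ tw(K_{5}) = 4. Therefore the treewidth is 4.

Treewidth 4.
Bags: B1 = {b, e, f, h, i}  B2 = {b, f, g, h, i}  B3 = {a, b, f, h, i}  B4 = {b, d, f, h, i}  B5 = {b, c, f, h, i}
Tree: B1–B2, B2–B3, B3–B4, B4–B5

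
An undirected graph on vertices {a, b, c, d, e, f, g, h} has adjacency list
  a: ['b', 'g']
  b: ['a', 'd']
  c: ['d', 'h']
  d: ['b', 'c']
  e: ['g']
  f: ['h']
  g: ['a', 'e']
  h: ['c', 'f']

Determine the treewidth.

1

A width-1 tree decomposition is:
Bags: B1 = {e, g}  B2 = {a, g}  B3 = {a, b}  B4 = {b, d}  B5 = {c, d}  B6 = {c, h}  B7 = {f, h}
Tree: B1–B2, B2–B3, B3–B4, B4–B5, B5–B6, B6–B7
The largest bag has 2 vertices, giving width 1; this decomposition certifies tw(G) ≤ 1. Any graph with an edge has treewidth ≥ 1, and G has the edge e–g. Combining the bounds, tw(G) = 1.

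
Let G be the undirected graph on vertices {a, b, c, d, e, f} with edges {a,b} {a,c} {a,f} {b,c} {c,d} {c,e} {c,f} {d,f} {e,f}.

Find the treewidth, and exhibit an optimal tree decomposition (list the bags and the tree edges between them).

Treewidth 2.
One such decomposition:
Bags: B1 = {c, e, f}  B2 = {a, c, f}  B3 = {c, d, f}  B4 = {a, b, c}
Tree: B1–B2, B2–B3, B2–B4

Every bag has size at most 3, so the width is 3 − 1 = 2 and tw(G) ≤ 2. On the other hand G contains the 3-clique {c, d, f}. A clique must lie in a single bag of any decomposition, so no decomposition can have width below 2. Combining the bounds, tw(G) = 2.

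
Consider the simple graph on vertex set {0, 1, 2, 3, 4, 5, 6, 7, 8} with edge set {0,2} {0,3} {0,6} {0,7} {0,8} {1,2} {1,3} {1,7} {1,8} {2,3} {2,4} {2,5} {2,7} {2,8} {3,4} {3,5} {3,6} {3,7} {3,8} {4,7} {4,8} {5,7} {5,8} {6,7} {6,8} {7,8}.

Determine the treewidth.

A width-4 tree decomposition is:
Bags: B1 = {0, 2, 3, 7, 8}  B2 = {1, 2, 3, 7, 8}  B3 = {0, 3, 6, 7, 8}  B4 = {2, 3, 4, 7, 8}  B5 = {2, 3, 5, 7, 8}
Tree: B1–B2, B1–B3, B1–B4, B4–B5
Each bag holds 5 vertices, so the decomposition has width 4, which upper-bounds the treewidth. Conversely, {0, 2, 3, 7, 8} is a clique of size 5, and the vertices of any clique must share a bag in every tree decomposition; so some bag has ≥ 5 vertices and tw(G) ≥ 4. Hence tw(G) = 4 exactly.

4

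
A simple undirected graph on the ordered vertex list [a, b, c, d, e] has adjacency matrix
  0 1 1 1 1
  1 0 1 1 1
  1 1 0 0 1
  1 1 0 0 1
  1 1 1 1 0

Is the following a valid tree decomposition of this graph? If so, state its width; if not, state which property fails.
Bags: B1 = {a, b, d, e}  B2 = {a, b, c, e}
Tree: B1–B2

Yes; width 3.

Checking the three conditions: (i) the bags cover all of {a, b, c, d, e}; (ii) for each edge, some bag contains both endpoints; (iii) the bags containing any fixed vertex form a subtree. All hold, so the decomposition is valid with width 4 − 1 = 3.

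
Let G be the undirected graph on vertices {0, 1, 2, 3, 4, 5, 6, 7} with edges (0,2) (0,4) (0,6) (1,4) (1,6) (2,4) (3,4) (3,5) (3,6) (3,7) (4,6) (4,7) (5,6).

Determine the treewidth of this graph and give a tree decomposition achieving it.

Every bag has size at most 3, so the width is 3 − 1 = 2 and tw(G) ≤ 2. Conversely, {0, 2, 4} is a clique of size 3, and the vertices of any clique must share a bag in every tree decomposition; so some bag has ≥ 3 vertices and tw(G) ≥ 2. Therefore the treewidth is 2.

Treewidth 2.
One such decomposition:
Bags: B1 = {1, 4, 6}  B2 = {0, 4, 6}  B3 = {3, 4, 6}  B4 = {0, 2, 4}  B5 = {3, 4, 7}  B6 = {3, 5, 6}
Tree: B1–B2, B2–B3, B2–B4, B3–B5, B3–B6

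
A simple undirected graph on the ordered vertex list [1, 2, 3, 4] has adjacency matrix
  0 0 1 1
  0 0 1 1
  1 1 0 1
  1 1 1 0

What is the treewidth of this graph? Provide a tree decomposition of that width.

Treewidth 2.
One such decomposition:
Bags: B1 = {2, 3, 4}  B2 = {1, 3, 4}
Tree: B1–B2

Every bag has size at most 3, so the width is 3 − 1 = 2 and tw(G) ≤ 2. Conversely, {1, 3, 4} is a clique of size 3, and the vertices of any clique must share a bag in every tree decomposition; so some bag has ≥ 3 vertices and tw(G) ≥ 2. Hence tw(G) = 2 exactly.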